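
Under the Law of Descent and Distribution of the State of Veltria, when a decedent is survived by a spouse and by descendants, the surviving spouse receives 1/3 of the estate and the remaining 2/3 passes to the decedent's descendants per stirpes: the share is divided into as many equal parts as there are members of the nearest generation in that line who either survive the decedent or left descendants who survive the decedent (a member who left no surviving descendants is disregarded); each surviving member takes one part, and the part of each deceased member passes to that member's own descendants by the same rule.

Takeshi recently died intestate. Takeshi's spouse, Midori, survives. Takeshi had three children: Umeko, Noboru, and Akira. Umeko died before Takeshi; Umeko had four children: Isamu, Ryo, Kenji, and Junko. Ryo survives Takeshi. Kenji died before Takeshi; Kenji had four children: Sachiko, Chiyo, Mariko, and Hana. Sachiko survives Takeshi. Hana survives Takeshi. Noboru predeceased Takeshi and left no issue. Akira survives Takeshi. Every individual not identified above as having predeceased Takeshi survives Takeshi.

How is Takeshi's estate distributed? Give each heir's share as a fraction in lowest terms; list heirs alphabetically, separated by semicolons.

Midori, as surviving spouse, takes 1/3.
The remaining 2/3 passes to Takeshi's descendants per stirpes.
Noboru left no surviving issue, so that branch lapses and is disregarded.
The 2/3 is divided into 2 equal shares of 1/3 among Umeko, Akira.
Umeko predeceased; the 1/3 allotted to Umeko's branch passes to Umeko's issue by representation.
The 1/3 is divided into 4 equal shares of 1/12 among Isamu, Ryo, Kenji, Junko.
Isamu is living and takes 1/12.
Ryo is living and takes 1/12.
Kenji predeceased; the 1/12 allotted to Kenji's branch passes to Kenji's issue by representation.
The 1/12 is divided into 4 equal shares of 1/48 among Sachiko, Chiyo, Mariko, Hana.
Sachiko is living and takes 1/48.
Chiyo is living and takes 1/48.
Mariko is living and takes 1/48.
Hana is living and takes 1/48.
Junko is living and takes 1/12.
Akira is living and takes 1/3.

Akira 1/3; Chiyo 1/48; Hana 1/48; Isamu 1/12; Junko 1/12; Mariko 1/48; Midori 1/3; Ryo 1/12; Sachiko 1/48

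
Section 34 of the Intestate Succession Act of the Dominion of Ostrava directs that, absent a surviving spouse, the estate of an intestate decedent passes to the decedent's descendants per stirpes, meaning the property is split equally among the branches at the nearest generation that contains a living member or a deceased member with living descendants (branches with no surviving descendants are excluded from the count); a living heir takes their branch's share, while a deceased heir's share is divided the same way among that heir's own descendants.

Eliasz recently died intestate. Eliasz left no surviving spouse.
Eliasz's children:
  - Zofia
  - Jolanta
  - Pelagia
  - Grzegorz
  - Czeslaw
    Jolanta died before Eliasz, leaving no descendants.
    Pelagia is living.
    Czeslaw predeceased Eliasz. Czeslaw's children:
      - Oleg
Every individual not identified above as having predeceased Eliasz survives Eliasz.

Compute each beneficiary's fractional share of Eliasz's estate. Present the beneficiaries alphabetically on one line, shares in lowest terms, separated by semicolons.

Grzegorz 1/4; Oleg 1/4; Pelagia 1/4; Zofia 1/4

There is no surviving spouse, so the entire estate passes to Eliasz's descendants per stirpes.
Jolanta left no surviving issue, so that branch lapses and is disregarded.
The estate is divided into 4 equal shares of 1/4 among Zofia, Pelagia, Grzegorz, Czeslaw.
Zofia is living and takes 1/4.
Pelagia is living and takes 1/4.
Grzegorz is living and takes 1/4.
Czeslaw predeceased; the 1/4 allotted to Czeslaw's branch passes to Czeslaw's issue by representation.
Oleg is the sole taker at this level and receives the full 1/4.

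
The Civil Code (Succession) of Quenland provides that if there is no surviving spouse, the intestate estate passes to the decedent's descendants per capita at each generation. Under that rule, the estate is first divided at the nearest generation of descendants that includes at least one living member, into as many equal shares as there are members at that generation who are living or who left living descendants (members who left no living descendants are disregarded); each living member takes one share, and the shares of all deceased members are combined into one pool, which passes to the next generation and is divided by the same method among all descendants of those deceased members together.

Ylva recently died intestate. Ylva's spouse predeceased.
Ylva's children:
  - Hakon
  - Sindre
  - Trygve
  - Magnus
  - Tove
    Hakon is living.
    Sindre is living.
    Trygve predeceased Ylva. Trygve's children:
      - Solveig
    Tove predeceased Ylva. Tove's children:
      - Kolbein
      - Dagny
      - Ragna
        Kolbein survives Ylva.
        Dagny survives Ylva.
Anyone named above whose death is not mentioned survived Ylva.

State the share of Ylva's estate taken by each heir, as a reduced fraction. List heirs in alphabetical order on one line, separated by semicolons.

There is no surviving spouse, so the entire estate passes to Ylva's descendants per capita at each generation.
At generation 1 (Hakon, Sindre, Trygve, Magnus, Tove) there are 5 shares of (1)/5 = 1/5 each.
Living: Hakon, Sindre, and Magnus — each takes 1/5.
Deceased: Trygve and Tove. Their combined 2/5 is pooled and carried to generation 2.
At generation 2 (Solveig, Kolbein, Dagny, Ragna) there are 4 shares of (2/5)/4 = 1/10 each.
Living: Solveig, Kolbein, Dagny, and Ragna — each takes 1/10.

Dagny 1/10; Hakon 1/5; Kolbein 1/10; Magnus 1/5; Ragna 1/10; Sindre 1/5; Solveig 1/10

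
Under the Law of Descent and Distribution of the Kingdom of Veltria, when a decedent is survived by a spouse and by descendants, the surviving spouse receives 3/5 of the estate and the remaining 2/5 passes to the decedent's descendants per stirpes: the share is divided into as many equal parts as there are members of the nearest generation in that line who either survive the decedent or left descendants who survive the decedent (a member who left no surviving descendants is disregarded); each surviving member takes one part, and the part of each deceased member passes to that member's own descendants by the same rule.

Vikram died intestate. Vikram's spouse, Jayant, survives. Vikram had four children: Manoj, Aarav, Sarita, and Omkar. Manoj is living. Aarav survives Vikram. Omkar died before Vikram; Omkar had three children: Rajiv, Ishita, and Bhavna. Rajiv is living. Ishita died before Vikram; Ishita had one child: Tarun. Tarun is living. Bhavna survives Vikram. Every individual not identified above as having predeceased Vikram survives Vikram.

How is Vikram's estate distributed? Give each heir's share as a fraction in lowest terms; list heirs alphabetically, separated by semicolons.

Jayant, as surviving spouse, takes 3/5.
The remaining 2/5 passes to Vikram's descendants per stirpes.
The 2/5 is divided into 4 equal shares of 1/10 among Manoj, Aarav, Sarita, Omkar.
Manoj is living and takes 1/10.
Aarav is living and takes 1/10.
Sarita is living and takes 1/10.
Omkar predeceased; the 1/10 allotted to Omkar's branch passes to Omkar's issue by representation.
The 1/10 is divided into 3 equal shares of 1/30 among Rajiv, Ishita, Bhavna.
Rajiv is living and takes 1/30.
Ishita predeceased; the 1/30 allotted to Ishita's branch passes to Ishita's issue by representation.
Tarun is the sole taker at this level and receives the full 1/30.
Bhavna is living and takes 1/30.

Aarav 1/10; Bhavna 1/30; Jayant 3/5; Manoj 1/10; Rajiv 1/30; Sarita 1/10; Tarun 1/30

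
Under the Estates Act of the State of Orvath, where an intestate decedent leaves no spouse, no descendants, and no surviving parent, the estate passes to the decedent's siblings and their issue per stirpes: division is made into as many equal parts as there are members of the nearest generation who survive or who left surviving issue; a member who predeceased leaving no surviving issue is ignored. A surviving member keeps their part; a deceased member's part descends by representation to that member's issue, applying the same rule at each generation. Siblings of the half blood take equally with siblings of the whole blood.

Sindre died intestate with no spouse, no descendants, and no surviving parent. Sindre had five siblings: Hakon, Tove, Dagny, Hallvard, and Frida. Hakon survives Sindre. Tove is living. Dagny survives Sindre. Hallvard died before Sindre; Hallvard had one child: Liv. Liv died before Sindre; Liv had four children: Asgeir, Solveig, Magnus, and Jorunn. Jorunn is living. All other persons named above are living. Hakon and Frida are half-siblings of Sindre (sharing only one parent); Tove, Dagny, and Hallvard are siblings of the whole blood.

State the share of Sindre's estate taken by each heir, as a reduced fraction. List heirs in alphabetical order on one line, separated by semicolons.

Asgeir 1/20; Dagny 1/5; Frida 1/5; Hakon 1/5; Jorunn 1/20; Magnus 1/20; Solveig 1/20; Tove 1/5

No spouse, descendants, or parent survives, so the estate passes to Sindre's siblings per stirpes.
Half-blood and whole-blood siblings take equally under the stated rule.
The estate is divided into 5 equal shares of 1/5 among Hakon, Tove, Dagny, Hallvard, Frida.
Hakon is living and takes 1/5.
Tove is living and takes 1/5.
Dagny is living and takes 1/5.
Hallvard predeceased; the 1/5 allotted to Hallvard's branch passes to Hallvard's issue by representation.
Liv's line is the sole branch at this level, so the full 1/5 passes to Liv's issue by representation.
The 1/5 is divided into 4 equal shares of 1/20 among Asgeir, Solveig, Magnus, Jorunn.
Asgeir is living and takes 1/20.
Solveig is living and takes 1/20.
Magnus is living and takes 1/20.
Jorunn is living and takes 1/20.
Frida is living and takes 1/5.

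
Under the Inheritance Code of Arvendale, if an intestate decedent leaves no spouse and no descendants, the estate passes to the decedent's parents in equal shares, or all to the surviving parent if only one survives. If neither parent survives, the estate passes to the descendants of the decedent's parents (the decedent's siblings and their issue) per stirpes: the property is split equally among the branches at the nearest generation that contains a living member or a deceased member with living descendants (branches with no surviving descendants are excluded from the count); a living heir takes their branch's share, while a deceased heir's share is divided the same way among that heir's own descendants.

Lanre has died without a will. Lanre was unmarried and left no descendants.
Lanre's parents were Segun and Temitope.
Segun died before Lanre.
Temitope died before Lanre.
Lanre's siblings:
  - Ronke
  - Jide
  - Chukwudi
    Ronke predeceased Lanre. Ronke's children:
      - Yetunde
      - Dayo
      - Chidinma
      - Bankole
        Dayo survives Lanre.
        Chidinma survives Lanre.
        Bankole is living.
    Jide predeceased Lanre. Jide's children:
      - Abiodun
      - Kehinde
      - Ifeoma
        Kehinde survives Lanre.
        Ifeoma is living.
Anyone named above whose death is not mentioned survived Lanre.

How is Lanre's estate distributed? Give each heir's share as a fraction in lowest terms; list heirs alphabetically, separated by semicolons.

Abiodun 1/9; Bankole 1/12; Chidinma 1/12; Chukwudi 1/3; Dayo 1/12; Ifeoma 1/9; Kehinde 1/9; Yetunde 1/12

Neither parent survives and there are no descendants, so the estate passes to Lanre's siblings and their issue per stirpes.
The estate is divided into 3 equal shares of 1/3 among Ronke, Jide, Chukwudi.
Ronke predeceased; the 1/3 allotted to Ronke's branch passes to Ronke's issue by representation.
The 1/3 is divided into 4 equal shares of 1/12 among Yetunde, Dayo, Chidinma, Bankole.
Yetunde is living and takes 1/12.
Dayo is living and takes 1/12.
Chidinma is living and takes 1/12.
Bankole is living and takes 1/12.
Jide predeceased; the 1/3 allotted to Jide's branch passes to Jide's issue by representation.
The 1/3 is divided into 3 equal shares of 1/9 among Abiodun, Kehinde, Ifeoma.
Abiodun is living and takes 1/9.
Kehinde is living and takes 1/9.
Ifeoma is living and takes 1/9.
Chukwudi is living and takes 1/3.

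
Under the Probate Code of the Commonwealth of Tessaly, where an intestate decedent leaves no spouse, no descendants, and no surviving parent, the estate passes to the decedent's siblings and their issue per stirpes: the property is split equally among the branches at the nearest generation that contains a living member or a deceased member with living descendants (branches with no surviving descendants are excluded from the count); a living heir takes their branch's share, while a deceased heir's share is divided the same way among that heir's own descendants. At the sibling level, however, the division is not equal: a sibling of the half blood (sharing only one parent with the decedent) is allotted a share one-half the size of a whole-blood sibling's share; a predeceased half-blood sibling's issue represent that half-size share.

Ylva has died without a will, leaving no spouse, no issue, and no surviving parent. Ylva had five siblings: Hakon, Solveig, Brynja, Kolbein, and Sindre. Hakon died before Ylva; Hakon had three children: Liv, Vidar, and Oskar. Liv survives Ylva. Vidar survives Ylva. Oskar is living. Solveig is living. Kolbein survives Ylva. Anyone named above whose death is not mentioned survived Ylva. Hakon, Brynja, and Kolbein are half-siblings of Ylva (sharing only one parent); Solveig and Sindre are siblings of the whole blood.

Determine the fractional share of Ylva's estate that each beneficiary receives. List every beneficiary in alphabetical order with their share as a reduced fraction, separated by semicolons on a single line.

No spouse, descendants, or parent survives, so the estate passes to Ylva's siblings per stirpes.
Half-blood siblings count for one-half the weight of whole-blood siblings at the initial division.
Dividing 1 in proportion to weights (total weight 7/2): Hakon (weight 1/2) → 1/7; Solveig (weight 1) → 2/7; Brynja (weight 1/2) → 1/7; Kolbein (weight 1/2) → 1/7; Sindre (weight 1) → 2/7.
Hakon predeceased; the 1/7 allotted to Hakon's branch passes to Hakon's issue by representation.
The 1/7 is divided into 3 equal shares of 1/21 among Liv, Vidar, Oskar.
Liv is living and takes 1/21.
Vidar is living and takes 1/21.
Oskar is living and takes 1/21.
Solveig is living and takes 2/7.
Brynja is living and takes 1/7.
Kolbein is living and takes 1/7.
Sindre is living and takes 2/7.

Brynja 1/7; Kolbein 1/7; Liv 1/21; Oskar 1/21; Sindre 2/7; Solveig 2/7; Vidar 1/21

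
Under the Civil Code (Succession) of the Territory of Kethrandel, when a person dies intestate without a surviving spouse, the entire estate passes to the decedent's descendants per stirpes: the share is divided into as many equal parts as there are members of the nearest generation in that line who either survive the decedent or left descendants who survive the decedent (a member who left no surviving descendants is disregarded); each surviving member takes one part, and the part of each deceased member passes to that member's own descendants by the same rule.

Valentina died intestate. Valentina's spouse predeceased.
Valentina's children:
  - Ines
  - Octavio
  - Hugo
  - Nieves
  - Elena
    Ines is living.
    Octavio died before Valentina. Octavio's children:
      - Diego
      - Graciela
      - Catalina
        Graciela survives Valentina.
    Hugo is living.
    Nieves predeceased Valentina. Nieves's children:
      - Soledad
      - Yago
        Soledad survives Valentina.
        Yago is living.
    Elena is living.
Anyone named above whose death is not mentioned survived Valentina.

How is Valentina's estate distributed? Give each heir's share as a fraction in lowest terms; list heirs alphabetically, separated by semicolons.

There is no surviving spouse, so the entire estate passes to Valentina's descendants per stirpes.
The estate is divided into 5 equal shares of 1/5 among Ines, Octavio, Hugo, Nieves, Elena.
Ines is living and takes 1/5.
Octavio predeceased; the 1/5 allotted to Octavio's branch passes to Octavio's issue by representation.
The 1/5 is divided into 3 equal shares of 1/15 among Diego, Graciela, Catalina.
Diego is living and takes 1/15.
Graciela is living and takes 1/15.
Catalina is living and takes 1/15.
Hugo is living and takes 1/5.
Nieves predeceased; the 1/5 allotted to Nieves's branch passes to Nieves's issue by representation.
The 1/5 is divided into 2 equal shares of 1/10 among Soledad, Yago.
Soledad is living and takes 1/10.
Yago is living and takes 1/10.
Elena is living and takes 1/5.

Catalina 1/15; Diego 1/15; Elena 1/5; Graciela 1/15; Hugo 1/5; Ines 1/5; Soledad 1/10; Yago 1/10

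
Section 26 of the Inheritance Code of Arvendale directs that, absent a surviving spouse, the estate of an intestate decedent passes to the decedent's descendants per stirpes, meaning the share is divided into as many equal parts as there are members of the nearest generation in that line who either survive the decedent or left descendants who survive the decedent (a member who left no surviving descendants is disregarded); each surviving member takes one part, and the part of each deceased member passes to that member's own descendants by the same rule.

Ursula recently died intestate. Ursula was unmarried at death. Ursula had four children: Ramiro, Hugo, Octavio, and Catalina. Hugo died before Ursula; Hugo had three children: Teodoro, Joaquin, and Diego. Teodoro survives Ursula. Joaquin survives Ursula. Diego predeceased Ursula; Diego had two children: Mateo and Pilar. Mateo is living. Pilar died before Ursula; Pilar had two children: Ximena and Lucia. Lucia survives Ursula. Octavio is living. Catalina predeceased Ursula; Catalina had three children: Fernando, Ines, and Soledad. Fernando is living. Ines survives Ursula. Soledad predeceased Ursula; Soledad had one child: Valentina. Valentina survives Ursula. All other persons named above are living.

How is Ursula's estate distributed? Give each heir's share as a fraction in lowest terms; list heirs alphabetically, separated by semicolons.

There is no surviving spouse, so the entire estate passes to Ursula's descendants per stirpes.
The estate is divided into 4 equal shares of 1/4 among Ramiro, Hugo, Octavio, Catalina.
Ramiro is living and takes 1/4.
Hugo predeceased; the 1/4 allotted to Hugo's branch passes to Hugo's issue by representation.
The 1/4 is divided into 3 equal shares of 1/12 among Teodoro, Joaquin, Diego.
Teodoro is living and takes 1/12.
Joaquin is living and takes 1/12.
Diego predeceased; the 1/12 allotted to Diego's branch passes to Diego's issue by representation.
The 1/12 is divided into 2 equal shares of 1/24 among Mateo, Pilar.
Mateo is living and takes 1/24.
Pilar predeceased; the 1/24 allotted to Pilar's branch passes to Pilar's issue by representation.
The 1/24 is divided into 2 equal shares of 1/48 among Ximena, Lucia.
Ximena is living and takes 1/48.
Lucia is living and takes 1/48.
Octavio is living and takes 1/4.
Catalina predeceased; the 1/4 allotted to Catalina's branch passes to Catalina's issue by representation.
The 1/4 is divided into 3 equal shares of 1/12 among Fernando, Ines, Soledad.
Fernando is living and takes 1/12.
Ines is living and takes 1/12.
Soledad predeceased; the 1/12 allotted to Soledad's branch passes to Soledad's issue by representation.
Valentina is the sole taker at this level and receives the full 1/12.

Fernando 1/12; Ines 1/12; Joaquin 1/12; Lucia 1/48; Mateo 1/24; Octavio 1/4; Ramiro 1/4; Teodoro 1/12; Valentina 1/12; Ximena 1/48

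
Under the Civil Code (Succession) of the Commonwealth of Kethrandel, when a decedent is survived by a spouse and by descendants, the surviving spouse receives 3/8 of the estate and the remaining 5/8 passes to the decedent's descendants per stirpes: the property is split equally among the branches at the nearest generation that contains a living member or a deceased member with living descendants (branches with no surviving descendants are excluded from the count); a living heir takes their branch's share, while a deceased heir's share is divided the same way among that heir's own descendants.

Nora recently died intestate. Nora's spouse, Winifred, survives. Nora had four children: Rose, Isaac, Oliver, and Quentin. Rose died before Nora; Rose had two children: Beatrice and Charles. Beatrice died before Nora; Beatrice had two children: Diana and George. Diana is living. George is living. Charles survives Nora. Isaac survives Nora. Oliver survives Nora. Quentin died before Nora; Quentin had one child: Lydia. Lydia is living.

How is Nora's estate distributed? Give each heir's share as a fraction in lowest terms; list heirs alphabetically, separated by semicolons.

Charles 5/64; Diana 5/128; George 5/128; Isaac 5/32; Lydia 5/32; Oliver 5/32; Winifred 3/8

Winifred, as surviving spouse, takes 3/8.
The remaining 5/8 passes to Nora's descendants per stirpes.
The 5/8 is divided into 4 equal shares of 5/32 among Rose, Isaac, Oliver, Quentin.
Rose predeceased; the 5/32 allotted to Rose's branch passes to Rose's issue by representation.
The 5/32 is divided into 2 equal shares of 5/64 among Beatrice, Charles.
Beatrice predeceased; the 5/64 allotted to Beatrice's branch passes to Beatrice's issue by representation.
The 5/64 is divided into 2 equal shares of 5/128 among Diana, George.
Diana is living and takes 5/128.
George is living and takes 5/128.
Charles is living and takes 5/64.
Isaac is living and takes 5/32.
Oliver is living and takes 5/32.
Quentin predeceased; the 5/32 allotted to Quentin's branch passes to Quentin's issue by representation.
Lydia is the sole taker at this level and receives the full 5/32.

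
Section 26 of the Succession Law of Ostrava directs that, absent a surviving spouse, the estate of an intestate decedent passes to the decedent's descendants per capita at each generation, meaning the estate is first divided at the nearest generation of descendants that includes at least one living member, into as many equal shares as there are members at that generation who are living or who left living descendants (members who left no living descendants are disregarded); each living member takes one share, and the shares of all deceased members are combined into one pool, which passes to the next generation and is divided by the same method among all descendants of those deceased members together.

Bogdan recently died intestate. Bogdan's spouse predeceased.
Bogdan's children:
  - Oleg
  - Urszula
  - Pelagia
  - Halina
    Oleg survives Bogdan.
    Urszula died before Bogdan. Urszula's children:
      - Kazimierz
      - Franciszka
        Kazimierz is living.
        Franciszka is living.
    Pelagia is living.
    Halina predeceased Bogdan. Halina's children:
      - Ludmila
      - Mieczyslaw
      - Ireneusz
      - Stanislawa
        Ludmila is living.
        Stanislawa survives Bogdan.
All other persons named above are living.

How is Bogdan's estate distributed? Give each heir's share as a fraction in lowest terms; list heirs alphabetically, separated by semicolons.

Franciszka 1/12; Ireneusz 1/12; Kazimierz 1/12; Ludmila 1/12; Mieczyslaw 1/12; Oleg 1/4; Pelagia 1/4; Stanislawa 1/12

There is no surviving spouse, so the entire estate passes to Bogdan's descendants per capita at each generation.
At generation 1 (Oleg, Urszula, Pelagia, Halina) there are 4 shares of (1)/4 = 1/4 each.
Living: Oleg and Pelagia — each takes 1/4.
Deceased: Urszula and Halina. Their combined 1/2 is pooled and carried to generation 2.
At generation 2 (Kazimierz, Franciszka, Ludmila, Mieczyslaw, Ireneusz, Stanislawa) there are 6 shares of (1/2)/6 = 1/12 each.
Living: Kazimierz, Franciszka, Ludmila, Mieczyslaw, Ireneusz, and Stanislawa — each takes 1/12.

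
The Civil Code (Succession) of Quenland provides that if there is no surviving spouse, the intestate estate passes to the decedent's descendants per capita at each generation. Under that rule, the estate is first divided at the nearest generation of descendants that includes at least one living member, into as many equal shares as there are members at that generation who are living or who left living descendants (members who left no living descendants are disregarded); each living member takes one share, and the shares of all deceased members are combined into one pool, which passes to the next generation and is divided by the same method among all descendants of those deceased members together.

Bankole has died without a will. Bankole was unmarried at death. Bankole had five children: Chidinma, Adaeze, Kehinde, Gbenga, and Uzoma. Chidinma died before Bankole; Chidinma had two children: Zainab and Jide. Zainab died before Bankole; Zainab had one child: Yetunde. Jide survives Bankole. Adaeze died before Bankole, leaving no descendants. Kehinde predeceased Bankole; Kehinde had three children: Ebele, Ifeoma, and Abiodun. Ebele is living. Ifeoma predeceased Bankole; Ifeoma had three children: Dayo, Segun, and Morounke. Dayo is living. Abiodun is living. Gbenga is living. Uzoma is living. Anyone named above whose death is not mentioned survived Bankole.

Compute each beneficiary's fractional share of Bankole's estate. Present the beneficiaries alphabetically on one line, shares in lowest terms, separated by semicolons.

Abiodun 1/10; Dayo 1/20; Ebele 1/10; Gbenga 1/4; Jide 1/10; Morounke 1/20; Segun 1/20; Uzoma 1/4; Yetunde 1/20

There is no surviving spouse, so the entire estate passes to Bankole's descendants per capita at each generation.
At generation 1 (Chidinma, Kehinde, Gbenga, Uzoma) there are 4 shares of (1)/4 = 1/4 each.
Living: Gbenga and Uzoma — each takes 1/4.
Deceased: Chidinma and Kehinde. Their combined 1/2 is pooled and carried to generation 2.
At generation 2 (Zainab, Jide, Ebele, Ifeoma, Abiodun) there are 5 shares of (1/2)/5 = 1/10 each.
Living: Jide, Ebele, and Abiodun — each takes 1/10.
Deceased: Zainab and Ifeoma. Their combined 1/5 is pooled and carried to generation 3.
At generation 3 (Yetunde, Dayo, Segun, Morounke) there are 4 shares of (1/5)/4 = 1/20 each.
Living: Yetunde, Dayo, Segun, and Morounke — each takes 1/20.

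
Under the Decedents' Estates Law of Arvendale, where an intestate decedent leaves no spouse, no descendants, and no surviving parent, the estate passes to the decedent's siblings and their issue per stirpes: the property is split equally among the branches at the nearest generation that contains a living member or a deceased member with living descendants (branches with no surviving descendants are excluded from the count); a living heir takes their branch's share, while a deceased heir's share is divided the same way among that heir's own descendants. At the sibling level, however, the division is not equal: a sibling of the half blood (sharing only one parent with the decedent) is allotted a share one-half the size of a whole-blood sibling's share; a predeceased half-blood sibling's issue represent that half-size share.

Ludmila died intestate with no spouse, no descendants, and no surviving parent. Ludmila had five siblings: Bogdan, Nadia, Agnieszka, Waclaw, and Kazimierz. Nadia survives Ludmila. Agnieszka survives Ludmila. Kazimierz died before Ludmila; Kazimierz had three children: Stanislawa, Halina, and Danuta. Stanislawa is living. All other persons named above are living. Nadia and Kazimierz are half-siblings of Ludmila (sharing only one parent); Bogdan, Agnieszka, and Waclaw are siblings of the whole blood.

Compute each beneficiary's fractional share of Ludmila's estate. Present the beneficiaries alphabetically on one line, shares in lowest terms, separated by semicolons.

Agnieszka 1/4; Bogdan 1/4; Danuta 1/24; Halina 1/24; Nadia 1/8; Stanislawa 1/24; Waclaw 1/4

No spouse, descendants, or parent survives, so the estate passes to Ludmila's siblings per stirpes.
Half-blood siblings count for one-half the weight of whole-blood siblings at the initial division.
Dividing 1 in proportion to weights (total weight 4): Bogdan (weight 1) → 1/4; Nadia (weight 1/2) → 1/8; Agnieszka (weight 1) → 1/4; Waclaw (weight 1) → 1/4; Kazimierz (weight 1/2) → 1/8.
Bogdan is living and takes 1/4.
Nadia is living and takes 1/8.
Agnieszka is living and takes 1/4.
Waclaw is living and takes 1/4.
Kazimierz predeceased; the 1/8 allotted to Kazimierz's branch passes to Kazimierz's issue by representation.
The 1/8 is divided into 3 equal shares of 1/24 among Stanislawa, Halina, Danuta.
Stanislawa is living and takes 1/24.
Halina is living and takes 1/24.
Danuta is living and takes 1/24.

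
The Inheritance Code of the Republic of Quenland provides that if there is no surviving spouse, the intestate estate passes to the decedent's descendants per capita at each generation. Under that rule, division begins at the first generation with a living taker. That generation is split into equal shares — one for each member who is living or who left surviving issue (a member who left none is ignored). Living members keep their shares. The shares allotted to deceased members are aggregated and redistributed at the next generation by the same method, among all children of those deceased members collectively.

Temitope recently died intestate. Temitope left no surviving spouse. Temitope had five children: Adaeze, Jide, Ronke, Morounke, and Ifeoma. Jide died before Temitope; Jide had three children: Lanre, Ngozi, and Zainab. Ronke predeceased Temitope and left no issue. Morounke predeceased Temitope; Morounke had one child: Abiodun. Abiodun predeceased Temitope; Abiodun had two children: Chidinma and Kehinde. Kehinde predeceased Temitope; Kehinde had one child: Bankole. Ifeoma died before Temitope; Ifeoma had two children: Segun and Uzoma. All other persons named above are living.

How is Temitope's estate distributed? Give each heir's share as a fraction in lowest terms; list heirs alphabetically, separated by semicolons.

Adaeze 1/4; Bankole 1/16; Chidinma 1/16; Lanre 1/8; Ngozi 1/8; Segun 1/8; Uzoma 1/8; Zainab 1/8

There is no surviving spouse, so the entire estate passes to Temitope's descendants per capita at each generation.
At generation 1 (Adaeze, Jide, Morounke, Ifeoma) there are 4 shares of (1)/4 = 1/4 each.
Living: Adaeze — each takes 1/4.
Deceased: Jide, Morounke, and Ifeoma. Their combined 3/4 is pooled and carried to generation 2.
At generation 2 (Lanre, Ngozi, Zainab, Abiodun, Segun, Uzoma) there are 6 shares of (3/4)/6 = 1/8 each.
Living: Lanre, Ngozi, Zainab, Segun, and Uzoma — each takes 1/8.
Deceased: Abiodun. That 1/8 share is carried to generation 3.
At generation 3 (Chidinma, Kehinde) there are 2 shares of (1/8)/2 = 1/16 each.
Living: Chidinma — each takes 1/16.
Deceased: Kehinde. That 1/16 share is carried to generation 4.
At generation 4 (Bankole) there are 1 shares of (1/16)/1 = 1/16 each.
Living: Bankole — each takes 1/16.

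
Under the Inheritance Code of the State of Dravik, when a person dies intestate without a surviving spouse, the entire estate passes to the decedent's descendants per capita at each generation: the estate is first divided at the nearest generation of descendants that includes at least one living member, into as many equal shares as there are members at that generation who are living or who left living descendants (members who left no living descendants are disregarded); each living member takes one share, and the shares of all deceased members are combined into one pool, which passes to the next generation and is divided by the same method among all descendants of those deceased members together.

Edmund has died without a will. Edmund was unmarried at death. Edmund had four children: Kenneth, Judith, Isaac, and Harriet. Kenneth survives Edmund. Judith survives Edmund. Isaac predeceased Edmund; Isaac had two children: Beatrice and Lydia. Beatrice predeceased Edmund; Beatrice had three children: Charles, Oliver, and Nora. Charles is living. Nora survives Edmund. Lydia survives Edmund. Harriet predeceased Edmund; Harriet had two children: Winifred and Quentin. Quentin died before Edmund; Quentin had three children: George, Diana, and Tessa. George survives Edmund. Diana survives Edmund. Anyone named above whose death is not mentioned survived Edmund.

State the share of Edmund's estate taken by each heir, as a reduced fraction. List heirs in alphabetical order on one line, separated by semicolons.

Charles 1/24; Diana 1/24; George 1/24; Judith 1/4; Kenneth 1/4; Lydia 1/8; Nora 1/24; Oliver 1/24; Tessa 1/24; Winifred 1/8

There is no surviving spouse, so the entire estate passes to Edmund's descendants per capita at each generation.
At generation 1 (Kenneth, Judith, Isaac, Harriet) there are 4 shares of (1)/4 = 1/4 each.
Living: Kenneth and Judith — each takes 1/4.
Deceased: Isaac and Harriet. Their combined 1/2 is pooled and carried to generation 2.
At generation 2 (Beatrice, Lydia, Winifred, Quentin) there are 4 shares of (1/2)/4 = 1/8 each.
Living: Lydia and Winifred — each takes 1/8.
Deceased: Beatrice and Quentin. Their combined 1/4 is pooled and carried to generation 3.
At generation 3 (Charles, Oliver, Nora, George, Diana, Tessa) there are 6 shares of (1/4)/6 = 1/24 each.
Living: Charles, Oliver, Nora, George, Diana, and Tessa — each takes 1/24.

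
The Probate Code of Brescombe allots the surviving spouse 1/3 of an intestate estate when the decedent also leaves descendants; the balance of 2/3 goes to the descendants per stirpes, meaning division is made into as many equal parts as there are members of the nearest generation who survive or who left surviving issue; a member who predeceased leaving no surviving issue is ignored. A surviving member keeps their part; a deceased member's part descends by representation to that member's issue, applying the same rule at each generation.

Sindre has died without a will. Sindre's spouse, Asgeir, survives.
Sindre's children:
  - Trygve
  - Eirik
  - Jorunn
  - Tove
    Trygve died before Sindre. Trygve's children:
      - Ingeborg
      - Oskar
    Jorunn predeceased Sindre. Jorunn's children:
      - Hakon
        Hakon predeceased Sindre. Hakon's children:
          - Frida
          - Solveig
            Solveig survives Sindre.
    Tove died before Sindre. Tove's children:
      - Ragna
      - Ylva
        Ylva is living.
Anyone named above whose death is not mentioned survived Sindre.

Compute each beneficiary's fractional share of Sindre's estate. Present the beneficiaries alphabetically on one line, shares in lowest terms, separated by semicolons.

Asgeir, as surviving spouse, takes 1/3.
The remaining 2/3 passes to Sindre's descendants per stirpes.
The 2/3 is divided into 4 equal shares of 1/6 among Trygve, Eirik, Jorunn, Tove.
Trygve predeceased; the 1/6 allotted to Trygve's branch passes to Trygve's issue by representation.
The 1/6 is divided into 2 equal shares of 1/12 among Ingeborg, Oskar.
Ingeborg is living and takes 1/12.
Oskar is living and takes 1/12.
Eirik is living and takes 1/6.
Jorunn predeceased; the 1/6 allotted to Jorunn's branch passes to Jorunn's issue by representation.
Hakon's line is the sole branch at this level, so the full 1/6 passes to Hakon's issue by representation.
The 1/6 is divided into 2 equal shares of 1/12 among Frida, Solveig.
Frida is living and takes 1/12.
Solveig is living and takes 1/12.
Tove predeceased; the 1/6 allotted to Tove's branch passes to Tove's issue by representation.
The 1/6 is divided into 2 equal shares of 1/12 among Ragna, Ylva.
Ragna is living and takes 1/12.
Ylva is living and takes 1/12.

Asgeir 1/3; Eirik 1/6; Frida 1/12; Ingeborg 1/12; Oskar 1/12; Ragna 1/12; Solveig 1/12; Ylva 1/12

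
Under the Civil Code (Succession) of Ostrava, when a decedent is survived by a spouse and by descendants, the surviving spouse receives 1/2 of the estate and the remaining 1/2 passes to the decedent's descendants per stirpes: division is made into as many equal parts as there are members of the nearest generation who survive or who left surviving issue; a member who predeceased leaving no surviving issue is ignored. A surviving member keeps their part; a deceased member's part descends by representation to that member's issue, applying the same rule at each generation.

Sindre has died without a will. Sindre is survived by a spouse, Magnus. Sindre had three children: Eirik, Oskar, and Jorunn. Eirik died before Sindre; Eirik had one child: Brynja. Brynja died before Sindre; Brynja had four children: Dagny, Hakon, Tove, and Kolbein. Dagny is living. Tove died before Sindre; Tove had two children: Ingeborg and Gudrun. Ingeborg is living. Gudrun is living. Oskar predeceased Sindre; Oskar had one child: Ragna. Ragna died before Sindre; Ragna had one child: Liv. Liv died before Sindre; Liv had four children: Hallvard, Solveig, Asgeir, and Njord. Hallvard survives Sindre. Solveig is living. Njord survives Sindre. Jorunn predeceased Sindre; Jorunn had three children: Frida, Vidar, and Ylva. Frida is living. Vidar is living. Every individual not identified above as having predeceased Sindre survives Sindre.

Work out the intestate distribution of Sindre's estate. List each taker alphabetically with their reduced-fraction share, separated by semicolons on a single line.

Asgeir 1/24; Dagny 1/24; Frida 1/18; Gudrun 1/48; Hakon 1/24; Hallvard 1/24; Ingeborg 1/48; Kolbein 1/24; Magnus 1/2; Njord 1/24; Solveig 1/24; Vidar 1/18; Ylva 1/18

Magnus, as surviving spouse, takes 1/2.
The remaining 1/2 passes to Sindre's descendants per stirpes.
The 1/2 is divided into 3 equal shares of 1/6 among Eirik, Oskar, Jorunn.
Eirik predeceased; the 1/6 allotted to Eirik's branch passes to Eirik's issue by representation.
Brynja's line is the sole branch at this level, so the full 1/6 passes to Brynja's issue by representation.
The 1/6 is divided into 4 equal shares of 1/24 among Dagny, Hakon, Tove, Kolbein.
Dagny is living and takes 1/24.
Hakon is living and takes 1/24.
Tove predeceased; the 1/24 allotted to Tove's branch passes to Tove's issue by representation.
The 1/24 is divided into 2 equal shares of 1/48 among Ingeborg, Gudrun.
Ingeborg is living and takes 1/48.
Gudrun is living and takes 1/48.
Kolbein is living and takes 1/24.
Oskar predeceased; the 1/6 allotted to Oskar's branch passes to Oskar's issue by representation.
Ragna's line is the sole branch at this level, so the full 1/6 passes to Ragna's issue by representation.
Liv's line is the sole branch at this level, so the full 1/6 passes to Liv's issue by representation.
The 1/6 is divided into 4 equal shares of 1/24 among Hallvard, Solveig, Asgeir, Njord.
Hallvard is living and takes 1/24.
Solveig is living and takes 1/24.
Asgeir is living and takes 1/24.
Njord is living and takes 1/24.
Jorunn predeceased; the 1/6 allotted to Jorunn's branch passes to Jorunn's issue by representation.
The 1/6 is divided into 3 equal shares of 1/18 among Frida, Vidar, Ylva.
Frida is living and takes 1/18.
Vidar is living and takes 1/18.
Ylva is living and takes 1/18.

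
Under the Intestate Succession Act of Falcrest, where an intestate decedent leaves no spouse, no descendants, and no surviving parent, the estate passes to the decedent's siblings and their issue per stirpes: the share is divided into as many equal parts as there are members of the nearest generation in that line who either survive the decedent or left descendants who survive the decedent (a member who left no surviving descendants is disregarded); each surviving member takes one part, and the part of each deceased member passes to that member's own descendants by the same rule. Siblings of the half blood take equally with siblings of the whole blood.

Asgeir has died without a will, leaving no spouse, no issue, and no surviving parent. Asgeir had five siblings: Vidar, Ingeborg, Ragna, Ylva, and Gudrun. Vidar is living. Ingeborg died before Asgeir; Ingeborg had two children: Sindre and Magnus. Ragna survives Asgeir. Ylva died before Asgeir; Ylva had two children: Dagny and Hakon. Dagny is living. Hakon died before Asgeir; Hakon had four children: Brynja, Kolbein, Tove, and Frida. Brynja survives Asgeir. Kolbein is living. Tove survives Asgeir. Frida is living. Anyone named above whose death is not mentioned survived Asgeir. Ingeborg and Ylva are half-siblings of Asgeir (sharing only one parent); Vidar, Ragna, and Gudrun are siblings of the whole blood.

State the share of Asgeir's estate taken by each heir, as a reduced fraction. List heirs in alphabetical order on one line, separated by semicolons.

No spouse, descendants, or parent survives, so the estate passes to Asgeir's siblings per stirpes.
Half-blood and whole-blood siblings take equally under the stated rule.
The estate is divided into 5 equal shares of 1/5 among Vidar, Ingeborg, Ragna, Ylva, Gudrun.
Vidar is living and takes 1/5.
Ingeborg predeceased; the 1/5 allotted to Ingeborg's branch passes to Ingeborg's issue by representation.
The 1/5 is divided into 2 equal shares of 1/10 among Sindre, Magnus.
Sindre is living and takes 1/10.
Magnus is living and takes 1/10.
Ragna is living and takes 1/5.
Ylva predeceased; the 1/5 allotted to Ylva's branch passes to Ylva's issue by representation.
The 1/5 is divided into 2 equal shares of 1/10 among Dagny, Hakon.
Dagny is living and takes 1/10.
Hakon predeceased; the 1/10 allotted to Hakon's branch passes to Hakon's issue by representation.
The 1/10 is divided into 4 equal shares of 1/40 among Brynja, Kolbein, Tove, Frida.
Brynja is living and takes 1/40.
Kolbein is living and takes 1/40.
Tove is living and takes 1/40.
Frida is living and takes 1/40.
Gudrun is living and takes 1/5.

Brynja 1/40; Dagny 1/10; Frida 1/40; Gudrun 1/5; Kolbein 1/40; Magnus 1/10; Ragna 1/5; Sindre 1/10; Tove 1/40; Vidar 1/5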